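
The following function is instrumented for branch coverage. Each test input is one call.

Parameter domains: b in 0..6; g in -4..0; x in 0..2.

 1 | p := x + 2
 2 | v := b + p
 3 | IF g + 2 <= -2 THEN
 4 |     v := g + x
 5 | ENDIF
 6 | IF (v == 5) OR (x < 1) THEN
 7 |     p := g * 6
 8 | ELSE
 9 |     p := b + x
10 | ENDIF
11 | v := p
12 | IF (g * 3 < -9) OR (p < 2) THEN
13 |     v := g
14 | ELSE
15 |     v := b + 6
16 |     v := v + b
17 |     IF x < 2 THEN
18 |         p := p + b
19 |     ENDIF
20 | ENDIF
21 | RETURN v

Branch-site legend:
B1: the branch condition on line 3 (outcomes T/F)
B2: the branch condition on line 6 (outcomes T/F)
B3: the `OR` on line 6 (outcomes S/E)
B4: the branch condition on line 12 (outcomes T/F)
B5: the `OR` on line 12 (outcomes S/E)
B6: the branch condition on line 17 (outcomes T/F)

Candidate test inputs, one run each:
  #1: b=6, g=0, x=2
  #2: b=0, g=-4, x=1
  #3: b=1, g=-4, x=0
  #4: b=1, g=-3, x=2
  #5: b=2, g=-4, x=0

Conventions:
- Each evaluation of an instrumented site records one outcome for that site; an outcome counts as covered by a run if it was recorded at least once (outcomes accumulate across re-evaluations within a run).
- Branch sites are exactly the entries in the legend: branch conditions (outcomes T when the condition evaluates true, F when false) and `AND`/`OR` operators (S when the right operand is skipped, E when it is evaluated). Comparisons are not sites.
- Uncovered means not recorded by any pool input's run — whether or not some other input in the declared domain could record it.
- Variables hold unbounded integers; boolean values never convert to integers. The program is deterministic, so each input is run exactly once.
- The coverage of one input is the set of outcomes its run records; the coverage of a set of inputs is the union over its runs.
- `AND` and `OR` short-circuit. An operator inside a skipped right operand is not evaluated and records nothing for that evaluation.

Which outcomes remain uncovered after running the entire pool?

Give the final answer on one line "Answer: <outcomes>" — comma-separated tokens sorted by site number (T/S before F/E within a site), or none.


run #1 (b=6, g=0, x=2) runs B1->F, B3->E, B2->F, B5->E, B4->F, B6->F; records B1=F, B2=F, B3=E, B4=F, B5=E, B6=F
run #2 (b=0, g=-4, x=1) runs B1->T, B3->E, B2->F, B5->S, B4->T; records B1=T, B2=F, B3=E, B4=T, B5=S
run #3 (b=1, g=-4, x=0) runs B1->T, B3->E, B2->T, B5->S, B4->T; records B1=T, B2=T, B3=E, B4=T, B5=S
run #4 (b=1, g=-3, x=2) runs B1->F, B3->S, B2->T, B5->E, B4->T; records B1=F, B2=T, B3=S, B4=T, B5=E
run #5 (b=2, g=-4, x=0) runs B1->T, B3->E, B2->T, B5->S, B4->T; records B1=T, B2=T, B3=E, B4=T, B5=S
union over the pool: B1=T, B1=F, B2=T, B2=F, B3=S, B3=E, B4=T, B4=F, B5=S, B5=E, B6=F
uncovered (1 of 12): B6=T
Answer: B6=T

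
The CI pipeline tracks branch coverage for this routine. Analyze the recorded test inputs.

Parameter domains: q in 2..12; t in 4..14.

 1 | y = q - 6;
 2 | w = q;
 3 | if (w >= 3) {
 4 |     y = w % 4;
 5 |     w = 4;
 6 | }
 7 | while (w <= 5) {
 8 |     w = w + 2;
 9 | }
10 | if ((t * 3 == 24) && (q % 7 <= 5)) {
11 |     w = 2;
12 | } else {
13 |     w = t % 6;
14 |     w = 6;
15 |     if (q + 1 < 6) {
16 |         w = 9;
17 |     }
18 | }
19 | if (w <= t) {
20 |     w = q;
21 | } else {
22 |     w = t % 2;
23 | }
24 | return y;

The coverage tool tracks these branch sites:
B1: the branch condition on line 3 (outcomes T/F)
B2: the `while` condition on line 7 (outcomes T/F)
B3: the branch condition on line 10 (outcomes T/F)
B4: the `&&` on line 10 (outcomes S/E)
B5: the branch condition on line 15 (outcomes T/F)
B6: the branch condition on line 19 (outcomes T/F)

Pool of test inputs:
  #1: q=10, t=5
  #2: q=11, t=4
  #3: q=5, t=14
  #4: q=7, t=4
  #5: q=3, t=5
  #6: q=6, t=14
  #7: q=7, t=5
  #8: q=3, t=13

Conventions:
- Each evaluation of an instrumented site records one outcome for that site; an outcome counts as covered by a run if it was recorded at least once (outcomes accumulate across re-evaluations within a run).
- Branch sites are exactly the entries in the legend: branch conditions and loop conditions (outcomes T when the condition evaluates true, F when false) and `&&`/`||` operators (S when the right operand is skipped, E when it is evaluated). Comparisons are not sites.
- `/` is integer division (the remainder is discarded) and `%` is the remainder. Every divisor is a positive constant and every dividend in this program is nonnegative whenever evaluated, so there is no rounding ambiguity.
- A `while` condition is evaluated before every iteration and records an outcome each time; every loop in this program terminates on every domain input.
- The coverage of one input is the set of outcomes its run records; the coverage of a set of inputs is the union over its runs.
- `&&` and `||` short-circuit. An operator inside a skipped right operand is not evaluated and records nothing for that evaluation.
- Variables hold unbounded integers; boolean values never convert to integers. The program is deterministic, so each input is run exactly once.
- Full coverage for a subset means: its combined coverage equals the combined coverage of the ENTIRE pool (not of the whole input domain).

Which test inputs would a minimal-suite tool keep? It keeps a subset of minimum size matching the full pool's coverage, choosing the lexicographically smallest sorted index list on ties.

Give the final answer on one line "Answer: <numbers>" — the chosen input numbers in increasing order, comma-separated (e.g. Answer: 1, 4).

#1 (q=10, t=5) -> B1->T, B2->T, B2->F, B4->S, B3->F, B5->F, B6->F; covered: B1=T, B2=T, B2=F, B3=F, B4=S, B5=F, B6=F
#2 (q=11, t=4) -> B1->T, B2->T, B2->F, B4->S, B3->F, B5->F, B6->F; covered: B1=T, B2=T, B2=F, B3=F, B4=S, B5=F, B6=F
#3 (q=5, t=14) -> B1->T, B2->T, B2->F, B4->S, B3->F, B5->F, B6->T; covered: B1=T, B2=T, B2=F, B3=F, B4=S, B5=F, B6=T
#4 (q=7, t=4) -> B1->T, B2->T, B2->F, B4->S, B3->F, B5->F, B6->F; covered: B1=T, B2=T, B2=F, B3=F, B4=S, B5=F, B6=F
#5 (q=3, t=5) -> B1->T, B2->T, B2->F, B4->S, B3->F, B5->T, B6->F; covered: B1=T, B2=T, B2=F, B3=F, B4=S, B5=T, B6=F
#6 (q=6, t=14) -> B1->T, B2->T, B2->F, B4->S, B3->F, B5->F, B6->T; covered: B1=T, B2=T, B2=F, B3=F, B4=S, B5=F, B6=T
#7 (q=7, t=5) -> B1->T, B2->T, B2->F, B4->S, B3->F, B5->F, B6->F; covered: B1=T, B2=T, B2=F, B3=F, B4=S, B5=F, B6=F
#8 (q=3, t=13) -> B1->T, B2->T, B2->F, B4->S, B3->F, B5->T, B6->T; covered: B1=T, B2=T, B2=F, B3=F, B4=S, B5=T, B6=T
union over all inputs: B1=T, B2=T, B2=F, B3=F, B4=S, B5=T, B5=F, B6=T, B6=F (9 outcomes)
no size-1 subset reaches all 9 outcomes (best union: 7/9)
the canonical winner is {1, 8}: size 2, full 9-outcome coverage, earliest index list among size-2 covers

Answer: 1, 8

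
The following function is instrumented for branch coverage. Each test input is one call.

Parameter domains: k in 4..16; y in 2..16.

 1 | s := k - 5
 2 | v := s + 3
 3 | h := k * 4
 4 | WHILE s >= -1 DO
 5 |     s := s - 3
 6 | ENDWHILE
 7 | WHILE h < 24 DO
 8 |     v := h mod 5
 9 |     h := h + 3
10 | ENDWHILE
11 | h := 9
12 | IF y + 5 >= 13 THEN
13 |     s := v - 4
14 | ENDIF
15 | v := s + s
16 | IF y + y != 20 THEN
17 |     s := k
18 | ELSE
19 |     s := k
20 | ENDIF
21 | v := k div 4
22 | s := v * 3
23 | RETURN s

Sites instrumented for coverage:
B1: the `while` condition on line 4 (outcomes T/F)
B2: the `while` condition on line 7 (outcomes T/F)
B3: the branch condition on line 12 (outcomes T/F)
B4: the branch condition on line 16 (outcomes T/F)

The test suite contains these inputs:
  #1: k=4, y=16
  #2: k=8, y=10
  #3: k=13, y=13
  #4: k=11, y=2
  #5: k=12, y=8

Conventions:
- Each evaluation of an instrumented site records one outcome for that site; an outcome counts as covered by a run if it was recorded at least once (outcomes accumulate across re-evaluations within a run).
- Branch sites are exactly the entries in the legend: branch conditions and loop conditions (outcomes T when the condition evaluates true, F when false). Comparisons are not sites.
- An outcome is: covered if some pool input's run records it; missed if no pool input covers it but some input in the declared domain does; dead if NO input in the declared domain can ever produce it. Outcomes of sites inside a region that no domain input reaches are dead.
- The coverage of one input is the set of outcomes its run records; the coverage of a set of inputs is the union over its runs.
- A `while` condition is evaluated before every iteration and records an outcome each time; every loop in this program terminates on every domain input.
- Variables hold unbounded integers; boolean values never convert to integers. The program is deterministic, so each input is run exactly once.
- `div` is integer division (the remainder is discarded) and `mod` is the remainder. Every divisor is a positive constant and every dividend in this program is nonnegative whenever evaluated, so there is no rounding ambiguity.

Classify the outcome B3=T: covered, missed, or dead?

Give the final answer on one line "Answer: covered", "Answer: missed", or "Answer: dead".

B3=T is recorded by pool input(s) 1, 2, 3, 5 -> covered

Answer: covered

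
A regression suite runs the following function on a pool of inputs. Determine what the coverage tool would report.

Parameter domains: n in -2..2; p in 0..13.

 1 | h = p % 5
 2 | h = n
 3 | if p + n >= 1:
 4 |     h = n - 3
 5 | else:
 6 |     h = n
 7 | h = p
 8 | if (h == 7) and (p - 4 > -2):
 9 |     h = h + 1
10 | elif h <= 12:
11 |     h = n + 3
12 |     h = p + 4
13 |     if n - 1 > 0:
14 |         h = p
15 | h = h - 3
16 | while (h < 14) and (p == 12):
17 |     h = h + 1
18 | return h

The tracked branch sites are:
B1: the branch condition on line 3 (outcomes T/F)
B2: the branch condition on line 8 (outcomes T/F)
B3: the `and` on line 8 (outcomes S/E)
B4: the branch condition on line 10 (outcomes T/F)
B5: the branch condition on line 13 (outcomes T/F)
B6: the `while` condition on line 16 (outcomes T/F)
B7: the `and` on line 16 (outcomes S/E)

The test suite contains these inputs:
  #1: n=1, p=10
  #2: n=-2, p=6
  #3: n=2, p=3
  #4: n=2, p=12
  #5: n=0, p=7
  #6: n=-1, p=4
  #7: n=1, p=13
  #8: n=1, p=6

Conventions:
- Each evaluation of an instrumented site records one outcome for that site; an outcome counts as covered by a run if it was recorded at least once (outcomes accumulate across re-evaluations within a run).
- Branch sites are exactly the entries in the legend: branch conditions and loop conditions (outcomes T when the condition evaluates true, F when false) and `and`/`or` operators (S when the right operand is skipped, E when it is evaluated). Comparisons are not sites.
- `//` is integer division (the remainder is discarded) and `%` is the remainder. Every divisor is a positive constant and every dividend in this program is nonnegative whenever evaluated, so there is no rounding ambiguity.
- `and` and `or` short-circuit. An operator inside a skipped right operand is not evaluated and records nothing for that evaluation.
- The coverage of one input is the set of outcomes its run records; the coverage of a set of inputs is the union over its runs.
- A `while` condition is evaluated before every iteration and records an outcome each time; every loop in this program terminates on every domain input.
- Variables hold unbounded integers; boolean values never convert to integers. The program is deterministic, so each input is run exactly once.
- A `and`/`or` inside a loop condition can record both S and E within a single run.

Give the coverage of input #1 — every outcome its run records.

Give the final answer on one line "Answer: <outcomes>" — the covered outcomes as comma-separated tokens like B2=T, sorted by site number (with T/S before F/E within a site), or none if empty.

Event log for input #1 (n=1, p=10):
  B1->T, B3->S, B2->F, B4->T, B5->F, B7->E, B6->F
distinct outcomes covered: B1=T, B2=F, B3=S, B4=T, B5=F, B6=F, B7=E

Answer: B1=T, B2=F, B3=S, B4=T, B5=F, B6=F, B7=E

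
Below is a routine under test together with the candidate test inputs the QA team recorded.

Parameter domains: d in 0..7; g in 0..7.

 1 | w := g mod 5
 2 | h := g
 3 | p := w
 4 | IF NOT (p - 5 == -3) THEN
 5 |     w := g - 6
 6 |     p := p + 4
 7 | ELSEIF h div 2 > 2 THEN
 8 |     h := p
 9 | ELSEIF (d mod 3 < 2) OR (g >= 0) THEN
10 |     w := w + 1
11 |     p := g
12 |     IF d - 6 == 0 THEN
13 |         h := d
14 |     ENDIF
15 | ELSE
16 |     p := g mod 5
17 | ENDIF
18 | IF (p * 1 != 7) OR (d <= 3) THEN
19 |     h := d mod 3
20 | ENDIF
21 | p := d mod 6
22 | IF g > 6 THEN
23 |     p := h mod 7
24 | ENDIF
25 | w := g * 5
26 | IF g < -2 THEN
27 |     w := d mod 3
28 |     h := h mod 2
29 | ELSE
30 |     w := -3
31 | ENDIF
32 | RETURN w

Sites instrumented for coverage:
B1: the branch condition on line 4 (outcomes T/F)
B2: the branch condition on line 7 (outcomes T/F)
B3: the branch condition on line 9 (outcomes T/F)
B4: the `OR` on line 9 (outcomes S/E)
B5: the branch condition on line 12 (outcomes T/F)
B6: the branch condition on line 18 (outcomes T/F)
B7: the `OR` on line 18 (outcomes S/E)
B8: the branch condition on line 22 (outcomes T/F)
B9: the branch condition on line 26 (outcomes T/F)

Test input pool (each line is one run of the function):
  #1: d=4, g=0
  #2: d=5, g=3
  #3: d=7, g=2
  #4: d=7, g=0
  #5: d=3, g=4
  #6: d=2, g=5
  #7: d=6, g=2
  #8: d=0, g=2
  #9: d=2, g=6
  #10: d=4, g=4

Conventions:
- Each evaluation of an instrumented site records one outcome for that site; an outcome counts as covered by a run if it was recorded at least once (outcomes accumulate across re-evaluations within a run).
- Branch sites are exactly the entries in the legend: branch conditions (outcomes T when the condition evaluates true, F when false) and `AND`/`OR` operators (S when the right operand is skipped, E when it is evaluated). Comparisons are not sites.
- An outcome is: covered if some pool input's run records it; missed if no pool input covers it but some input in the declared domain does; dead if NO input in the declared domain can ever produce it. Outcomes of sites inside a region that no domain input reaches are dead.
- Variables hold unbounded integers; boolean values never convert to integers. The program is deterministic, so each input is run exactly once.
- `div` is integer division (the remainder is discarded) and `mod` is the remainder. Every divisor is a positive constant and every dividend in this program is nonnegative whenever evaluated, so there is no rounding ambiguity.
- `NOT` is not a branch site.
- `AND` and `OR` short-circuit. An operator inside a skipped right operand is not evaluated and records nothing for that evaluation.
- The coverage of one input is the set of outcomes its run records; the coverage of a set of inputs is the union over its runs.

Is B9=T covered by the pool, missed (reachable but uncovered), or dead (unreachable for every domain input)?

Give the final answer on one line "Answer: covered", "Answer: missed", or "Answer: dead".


no pool input records B9=T
checking all 64 inputs in the declared domain: B9=T is never recorded -> dead
Answer: dead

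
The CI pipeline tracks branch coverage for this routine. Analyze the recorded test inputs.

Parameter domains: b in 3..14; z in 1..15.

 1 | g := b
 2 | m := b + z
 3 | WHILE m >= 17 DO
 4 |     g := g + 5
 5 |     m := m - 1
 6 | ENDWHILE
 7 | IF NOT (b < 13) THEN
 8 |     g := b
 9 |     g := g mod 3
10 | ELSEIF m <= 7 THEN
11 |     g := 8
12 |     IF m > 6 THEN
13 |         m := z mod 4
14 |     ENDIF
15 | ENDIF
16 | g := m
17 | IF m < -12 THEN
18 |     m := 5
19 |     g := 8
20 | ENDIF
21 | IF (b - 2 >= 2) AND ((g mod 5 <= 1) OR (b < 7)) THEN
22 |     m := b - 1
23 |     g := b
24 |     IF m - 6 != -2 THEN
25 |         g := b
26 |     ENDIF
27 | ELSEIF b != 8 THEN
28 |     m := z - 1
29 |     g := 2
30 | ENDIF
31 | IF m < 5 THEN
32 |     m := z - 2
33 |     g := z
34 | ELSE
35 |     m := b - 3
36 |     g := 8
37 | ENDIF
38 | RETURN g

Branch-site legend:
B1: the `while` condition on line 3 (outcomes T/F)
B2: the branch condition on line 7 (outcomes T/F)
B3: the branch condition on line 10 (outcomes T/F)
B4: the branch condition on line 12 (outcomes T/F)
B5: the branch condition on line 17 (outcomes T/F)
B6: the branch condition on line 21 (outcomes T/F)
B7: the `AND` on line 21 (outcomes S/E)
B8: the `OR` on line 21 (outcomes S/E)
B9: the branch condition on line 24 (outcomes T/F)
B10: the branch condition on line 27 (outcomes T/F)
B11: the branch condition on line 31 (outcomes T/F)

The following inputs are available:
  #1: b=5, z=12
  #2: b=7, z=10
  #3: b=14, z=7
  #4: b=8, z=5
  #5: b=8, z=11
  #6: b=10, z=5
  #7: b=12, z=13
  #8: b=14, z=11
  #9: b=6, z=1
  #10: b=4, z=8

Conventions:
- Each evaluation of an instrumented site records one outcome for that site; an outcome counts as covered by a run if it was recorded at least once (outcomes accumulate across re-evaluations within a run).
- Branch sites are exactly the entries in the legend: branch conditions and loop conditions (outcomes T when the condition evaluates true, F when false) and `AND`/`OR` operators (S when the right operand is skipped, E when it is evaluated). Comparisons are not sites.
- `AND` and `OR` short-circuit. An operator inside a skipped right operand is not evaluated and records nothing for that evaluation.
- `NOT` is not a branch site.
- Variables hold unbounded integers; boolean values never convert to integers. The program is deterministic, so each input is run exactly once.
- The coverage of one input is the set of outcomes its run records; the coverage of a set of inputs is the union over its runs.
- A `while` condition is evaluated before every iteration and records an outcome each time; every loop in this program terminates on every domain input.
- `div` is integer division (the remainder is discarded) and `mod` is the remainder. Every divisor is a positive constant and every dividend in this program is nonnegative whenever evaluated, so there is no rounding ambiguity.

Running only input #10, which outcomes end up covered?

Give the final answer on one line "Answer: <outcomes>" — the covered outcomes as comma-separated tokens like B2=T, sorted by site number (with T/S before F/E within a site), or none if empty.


Simulating input #10 (b=4, z=8) step by step:
  B1->F, B2->F, B3->F, B5->F, B7->E, B8->E, B6->T, B9->T, B11->T
deduplicating events, the covered set is: B1=F, B2=F, B3=F, B5=F, B6=T, B7=E, B8=E, B9=T, B11=T
Answer: B1=F, B2=F, B3=F, B5=F, B6=T, B7=E, B8=E, B9=T, B11=T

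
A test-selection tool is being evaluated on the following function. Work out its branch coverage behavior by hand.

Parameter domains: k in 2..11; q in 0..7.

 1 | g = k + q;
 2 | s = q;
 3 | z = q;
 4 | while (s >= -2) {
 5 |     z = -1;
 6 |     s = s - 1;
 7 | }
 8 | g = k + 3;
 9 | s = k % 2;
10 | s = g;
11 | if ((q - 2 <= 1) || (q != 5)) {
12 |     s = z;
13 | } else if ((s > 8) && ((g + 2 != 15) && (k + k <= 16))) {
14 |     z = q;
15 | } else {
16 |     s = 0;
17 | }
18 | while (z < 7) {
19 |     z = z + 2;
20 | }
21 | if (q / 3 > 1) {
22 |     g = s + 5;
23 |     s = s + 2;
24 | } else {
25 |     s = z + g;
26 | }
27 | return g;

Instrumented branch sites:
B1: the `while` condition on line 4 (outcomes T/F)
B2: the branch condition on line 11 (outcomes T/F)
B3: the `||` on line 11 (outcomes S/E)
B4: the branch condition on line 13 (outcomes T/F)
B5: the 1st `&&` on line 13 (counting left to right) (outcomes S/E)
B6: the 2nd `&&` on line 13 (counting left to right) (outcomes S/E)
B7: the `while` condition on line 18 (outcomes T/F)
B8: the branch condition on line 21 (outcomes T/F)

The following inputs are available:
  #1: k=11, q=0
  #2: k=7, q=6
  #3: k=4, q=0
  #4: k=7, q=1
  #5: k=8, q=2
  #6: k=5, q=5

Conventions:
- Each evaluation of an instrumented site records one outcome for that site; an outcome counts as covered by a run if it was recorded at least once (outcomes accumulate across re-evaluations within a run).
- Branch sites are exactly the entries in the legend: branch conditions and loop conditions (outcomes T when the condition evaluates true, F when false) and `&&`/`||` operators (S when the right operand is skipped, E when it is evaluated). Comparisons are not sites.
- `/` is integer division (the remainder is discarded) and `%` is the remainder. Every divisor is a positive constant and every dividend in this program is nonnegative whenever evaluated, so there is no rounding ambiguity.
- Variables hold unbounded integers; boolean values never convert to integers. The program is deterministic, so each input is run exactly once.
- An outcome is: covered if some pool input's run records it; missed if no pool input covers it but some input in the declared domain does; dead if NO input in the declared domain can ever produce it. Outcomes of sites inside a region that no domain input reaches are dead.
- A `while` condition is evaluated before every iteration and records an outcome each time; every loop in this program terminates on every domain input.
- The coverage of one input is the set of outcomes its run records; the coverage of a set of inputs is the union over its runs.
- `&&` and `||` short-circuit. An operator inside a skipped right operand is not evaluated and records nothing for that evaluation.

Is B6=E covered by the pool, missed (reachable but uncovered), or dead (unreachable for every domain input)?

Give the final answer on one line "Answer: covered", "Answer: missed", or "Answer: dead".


no pool input records B6=E
but domain input (k=6, q=5) does record it -> reachable, so missed
Answer: missed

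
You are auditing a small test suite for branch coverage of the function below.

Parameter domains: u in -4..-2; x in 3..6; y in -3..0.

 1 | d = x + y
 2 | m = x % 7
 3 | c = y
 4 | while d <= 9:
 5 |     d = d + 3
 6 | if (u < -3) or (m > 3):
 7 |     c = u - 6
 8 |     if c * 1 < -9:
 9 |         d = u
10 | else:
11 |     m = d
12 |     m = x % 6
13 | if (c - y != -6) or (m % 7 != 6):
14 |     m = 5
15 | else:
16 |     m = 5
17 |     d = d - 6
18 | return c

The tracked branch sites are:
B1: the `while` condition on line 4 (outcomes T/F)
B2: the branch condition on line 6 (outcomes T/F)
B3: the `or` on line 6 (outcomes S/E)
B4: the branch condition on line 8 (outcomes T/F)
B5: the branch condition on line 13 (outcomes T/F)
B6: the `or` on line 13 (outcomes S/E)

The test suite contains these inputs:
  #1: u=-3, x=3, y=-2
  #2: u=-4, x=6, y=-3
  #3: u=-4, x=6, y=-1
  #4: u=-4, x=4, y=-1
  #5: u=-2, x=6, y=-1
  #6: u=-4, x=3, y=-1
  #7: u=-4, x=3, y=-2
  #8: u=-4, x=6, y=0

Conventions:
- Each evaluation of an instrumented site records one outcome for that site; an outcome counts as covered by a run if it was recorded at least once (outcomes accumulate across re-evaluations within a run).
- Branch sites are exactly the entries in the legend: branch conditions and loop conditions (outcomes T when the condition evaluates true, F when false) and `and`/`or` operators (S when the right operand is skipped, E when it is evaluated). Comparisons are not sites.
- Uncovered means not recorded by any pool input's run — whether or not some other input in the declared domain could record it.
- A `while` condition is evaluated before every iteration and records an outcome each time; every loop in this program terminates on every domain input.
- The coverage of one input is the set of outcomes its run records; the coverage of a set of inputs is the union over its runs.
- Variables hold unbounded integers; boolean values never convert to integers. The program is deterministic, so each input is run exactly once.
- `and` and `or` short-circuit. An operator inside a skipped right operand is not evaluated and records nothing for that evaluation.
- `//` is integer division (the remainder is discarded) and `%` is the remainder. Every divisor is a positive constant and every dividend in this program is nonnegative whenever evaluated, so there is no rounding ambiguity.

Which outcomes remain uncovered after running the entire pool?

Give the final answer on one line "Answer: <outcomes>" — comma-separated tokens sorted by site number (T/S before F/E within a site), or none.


input #1 (u=-3, x=3, y=-2): events B1->T, B1->T, B1->T, B1->F, B3->E, B2->F, B6->S, B5->T; covers B1=T, B1=F, B2=F, B3=E, B5=T, B6=S
input #2 (u=-4, x=6, y=-3): events B1->T, B1->T, B1->T, B1->F, B3->S, B2->T, B4->T, B6->S, B5->T; covers B1=T, B1=F, B2=T, B3=S, B4=T, B5=T, B6=S
input #3 (u=-4, x=6, y=-1): events B1->T, B1->T, B1->F, B3->S, B2->T, B4->T, B6->S, B5->T; covers B1=T, B1=F, B2=T, B3=S, B4=T, B5=T, B6=S
input #4 (u=-4, x=4, y=-1): events B1->T, B1->T, B1->T, B1->F, B3->S, B2->T, B4->T, B6->S, B5->T; covers B1=T, B1=F, B2=T, B3=S, B4=T, B5=T, B6=S
input #5 (u=-2, x=6, y=-1): events B1->T, B1->T, B1->F, B3->E, B2->T, B4->F, B6->S, B5->T; covers B1=T, B1=F, B2=T, B3=E, B4=F, B5=T, B6=S
input #6 (u=-4, x=3, y=-1): events B1->T, B1->T, B1->T, B1->F, B3->S, B2->T, B4->T, B6->S, B5->T; covers B1=T, B1=F, B2=T, B3=S, B4=T, B5=T, B6=S
input #7 (u=-4, x=3, y=-2): events B1->T, B1->T, B1->T, B1->F, B3->S, B2->T, B4->T, B6->S, B5->T; covers B1=T, B1=F, B2=T, B3=S, B4=T, B5=T, B6=S
input #8 (u=-4, x=6, y=0): events B1->T, B1->T, B1->F, B3->S, B2->T, B4->T, B6->S, B5->T; covers B1=T, B1=F, B2=T, B3=S, B4=T, B5=T, B6=S
union over the pool: B1=T, B1=F, B2=T, B2=F, B3=S, B3=E, B4=T, B4=F, B5=T, B6=S
uncovered (2 of 12): B5=F, B6=E
Answer: B5=F, B6=E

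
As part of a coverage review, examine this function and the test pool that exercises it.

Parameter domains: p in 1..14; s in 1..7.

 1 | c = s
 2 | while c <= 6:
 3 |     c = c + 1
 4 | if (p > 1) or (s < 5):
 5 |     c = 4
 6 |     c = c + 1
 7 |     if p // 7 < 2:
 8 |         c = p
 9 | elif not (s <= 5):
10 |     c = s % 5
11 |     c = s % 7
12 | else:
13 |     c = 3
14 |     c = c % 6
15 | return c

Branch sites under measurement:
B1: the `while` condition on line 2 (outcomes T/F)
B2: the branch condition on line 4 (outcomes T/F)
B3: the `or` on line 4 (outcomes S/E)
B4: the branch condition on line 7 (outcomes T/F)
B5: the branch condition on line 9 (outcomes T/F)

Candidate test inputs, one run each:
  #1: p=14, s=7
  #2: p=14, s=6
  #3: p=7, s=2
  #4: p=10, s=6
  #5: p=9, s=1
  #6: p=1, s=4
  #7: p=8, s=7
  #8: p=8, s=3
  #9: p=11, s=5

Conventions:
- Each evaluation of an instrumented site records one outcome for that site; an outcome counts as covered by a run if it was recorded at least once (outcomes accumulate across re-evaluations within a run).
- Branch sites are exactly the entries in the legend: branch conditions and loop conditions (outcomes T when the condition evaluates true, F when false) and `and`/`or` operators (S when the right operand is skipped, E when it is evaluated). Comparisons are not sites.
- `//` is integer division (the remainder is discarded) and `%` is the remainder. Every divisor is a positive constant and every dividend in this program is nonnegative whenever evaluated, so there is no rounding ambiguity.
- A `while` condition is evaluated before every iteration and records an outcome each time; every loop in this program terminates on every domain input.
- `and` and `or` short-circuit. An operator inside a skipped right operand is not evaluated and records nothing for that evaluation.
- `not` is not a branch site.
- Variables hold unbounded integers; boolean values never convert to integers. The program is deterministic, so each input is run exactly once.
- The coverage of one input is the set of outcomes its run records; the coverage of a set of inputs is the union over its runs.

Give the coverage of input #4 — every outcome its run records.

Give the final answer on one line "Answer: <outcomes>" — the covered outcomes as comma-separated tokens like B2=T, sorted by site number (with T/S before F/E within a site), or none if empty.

Running input #4 (p=10, s=6), event by event:
  B1->T, B1->F, B3->S, B2->T, B4->T
deduplicating events, the covered set is: B1=T, B1=F, B2=T, B3=S, B4=T

Answer: B1=T, B1=F, B2=T, B3=S, B4=T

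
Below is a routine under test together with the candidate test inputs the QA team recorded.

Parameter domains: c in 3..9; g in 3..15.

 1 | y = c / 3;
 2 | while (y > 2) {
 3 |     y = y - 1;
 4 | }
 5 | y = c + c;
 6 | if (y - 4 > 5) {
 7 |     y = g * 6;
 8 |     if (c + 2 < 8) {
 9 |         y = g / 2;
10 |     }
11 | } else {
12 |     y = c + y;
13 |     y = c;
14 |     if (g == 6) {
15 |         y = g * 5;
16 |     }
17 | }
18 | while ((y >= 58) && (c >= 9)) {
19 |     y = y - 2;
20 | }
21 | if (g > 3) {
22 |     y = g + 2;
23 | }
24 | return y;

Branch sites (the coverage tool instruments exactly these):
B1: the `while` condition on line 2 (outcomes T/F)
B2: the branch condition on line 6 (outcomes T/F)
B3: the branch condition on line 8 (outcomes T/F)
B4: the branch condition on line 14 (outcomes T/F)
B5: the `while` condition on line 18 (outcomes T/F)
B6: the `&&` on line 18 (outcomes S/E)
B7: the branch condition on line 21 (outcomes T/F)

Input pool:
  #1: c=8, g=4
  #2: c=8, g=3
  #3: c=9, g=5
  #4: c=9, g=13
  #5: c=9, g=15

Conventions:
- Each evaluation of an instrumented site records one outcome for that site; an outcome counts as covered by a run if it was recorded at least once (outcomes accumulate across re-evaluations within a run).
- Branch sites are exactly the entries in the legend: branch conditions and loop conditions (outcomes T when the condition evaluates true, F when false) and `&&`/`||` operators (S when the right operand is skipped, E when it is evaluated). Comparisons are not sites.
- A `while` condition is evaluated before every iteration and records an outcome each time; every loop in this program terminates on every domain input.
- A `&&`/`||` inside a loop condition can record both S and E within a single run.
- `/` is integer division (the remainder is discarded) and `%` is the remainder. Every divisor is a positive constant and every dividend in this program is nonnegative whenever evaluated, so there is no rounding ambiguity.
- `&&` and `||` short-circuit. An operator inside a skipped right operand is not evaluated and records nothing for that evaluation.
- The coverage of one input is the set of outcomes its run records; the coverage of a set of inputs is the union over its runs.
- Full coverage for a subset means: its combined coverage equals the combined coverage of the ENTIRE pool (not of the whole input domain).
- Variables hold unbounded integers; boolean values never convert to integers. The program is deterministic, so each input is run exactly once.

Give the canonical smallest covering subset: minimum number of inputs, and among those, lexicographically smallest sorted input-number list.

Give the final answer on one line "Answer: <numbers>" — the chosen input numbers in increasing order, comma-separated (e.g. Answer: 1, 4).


#1 (c=8, g=4) -> B1->F, B2->T, B3->F, B6->S, B5->F, B7->T; covered: B1=F, B2=T, B3=F, B5=F, B6=S, B7=T
#2 (c=8, g=3) -> B1->F, B2->T, B3->F, B6->S, B5->F, B7->F; covered: B1=F, B2=T, B3=F, B5=F, B6=S, B7=F
#3 (c=9, g=5) -> B1->T, B1->F, B2->T, B3->F, B6->S, B5->F, B7->T; covered: B1=T, B1=F, B2=T, B3=F, B5=F, B6=S, B7=T
#4 (c=9, g=13) -> B1->T, B1->F, B2->T, B3->F, B6->E, B5->T, B6->E, B5->T, B6->E, B5->T, B6->E, B5->T, B6->E, B5->T, ...; covered: B1=T, B1=F, B2=T, B3=F, B5=T, B5=F, B6=S, B6=E, B7=T
#5 (c=9, g=15) -> B1->T, B1->F, B2->T, B3->F, B6->E, B5->T, B6->E, B5->T, B6->E, B5->T, B6->E, B5->T, B6->E, B5->T, ...; covered: B1=T, B1=F, B2=T, B3=F, B5=T, B5=F, B6=S, B6=E, B7=T
pool-wide coverage (10 outcomes): B1=T, B1=F, B2=T, B3=F, B5=T, B5=F, B6=S, B6=E, B7=T, B7=F
size 1 is not enough: best union over all size-1 subsets is 9/10
the canonical winner is {2, 4}: size 2, full 10-outcome coverage, earliest index list among size-2 covers
Answer: 2, 4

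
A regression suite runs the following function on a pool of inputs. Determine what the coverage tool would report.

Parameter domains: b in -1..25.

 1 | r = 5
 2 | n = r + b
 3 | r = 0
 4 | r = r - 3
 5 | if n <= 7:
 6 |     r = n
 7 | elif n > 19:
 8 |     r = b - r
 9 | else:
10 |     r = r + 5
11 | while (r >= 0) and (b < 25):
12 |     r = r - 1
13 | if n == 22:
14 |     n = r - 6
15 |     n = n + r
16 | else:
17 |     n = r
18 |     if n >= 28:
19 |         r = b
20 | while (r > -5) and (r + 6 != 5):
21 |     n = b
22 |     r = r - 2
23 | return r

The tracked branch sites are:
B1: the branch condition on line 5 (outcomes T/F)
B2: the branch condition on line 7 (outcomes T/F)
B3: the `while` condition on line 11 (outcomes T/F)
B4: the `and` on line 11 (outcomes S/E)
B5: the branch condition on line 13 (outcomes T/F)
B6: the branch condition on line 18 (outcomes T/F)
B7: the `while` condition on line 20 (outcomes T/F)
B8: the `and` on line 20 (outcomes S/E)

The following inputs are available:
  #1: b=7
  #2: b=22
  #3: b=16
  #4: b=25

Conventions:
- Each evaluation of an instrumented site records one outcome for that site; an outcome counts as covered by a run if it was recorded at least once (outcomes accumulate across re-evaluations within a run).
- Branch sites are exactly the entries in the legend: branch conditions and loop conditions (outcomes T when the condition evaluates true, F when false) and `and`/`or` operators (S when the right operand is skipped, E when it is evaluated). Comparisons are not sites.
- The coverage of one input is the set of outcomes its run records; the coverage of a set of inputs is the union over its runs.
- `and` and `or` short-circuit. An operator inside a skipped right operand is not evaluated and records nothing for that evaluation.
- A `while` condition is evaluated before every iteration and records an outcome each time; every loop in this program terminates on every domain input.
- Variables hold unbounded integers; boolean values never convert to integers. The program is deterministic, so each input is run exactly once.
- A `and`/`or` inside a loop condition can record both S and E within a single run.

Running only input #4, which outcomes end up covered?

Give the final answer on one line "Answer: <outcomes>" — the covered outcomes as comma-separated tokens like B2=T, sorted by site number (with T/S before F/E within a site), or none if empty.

Running input #4 (b=25), event by event:
  B1->F, B2->T, B4->E, B3->F, B5->F, B6->T, B8->E, B7->T, B8->E, B7->T
  B8->E, B7->T, B8->E, B7->T, B8->E, B7->T, B8->E, B7->T, B8->E, B7->T
  B8->E, B7->T, B8->E, B7->T, B8->E, B7->T, B8->E, B7->T, B8->E, B7->T
  B8->E, B7->T, B8->E, B7->F
deduplicating events, the covered set is: B1=F, B2=T, B3=F, B4=E, B5=F, B6=T, B7=T, B7=F, B8=E

Answer: B1=F, B2=T, B3=F, B4=E, B5=F, B6=T, B7=T, B7=F, B8=E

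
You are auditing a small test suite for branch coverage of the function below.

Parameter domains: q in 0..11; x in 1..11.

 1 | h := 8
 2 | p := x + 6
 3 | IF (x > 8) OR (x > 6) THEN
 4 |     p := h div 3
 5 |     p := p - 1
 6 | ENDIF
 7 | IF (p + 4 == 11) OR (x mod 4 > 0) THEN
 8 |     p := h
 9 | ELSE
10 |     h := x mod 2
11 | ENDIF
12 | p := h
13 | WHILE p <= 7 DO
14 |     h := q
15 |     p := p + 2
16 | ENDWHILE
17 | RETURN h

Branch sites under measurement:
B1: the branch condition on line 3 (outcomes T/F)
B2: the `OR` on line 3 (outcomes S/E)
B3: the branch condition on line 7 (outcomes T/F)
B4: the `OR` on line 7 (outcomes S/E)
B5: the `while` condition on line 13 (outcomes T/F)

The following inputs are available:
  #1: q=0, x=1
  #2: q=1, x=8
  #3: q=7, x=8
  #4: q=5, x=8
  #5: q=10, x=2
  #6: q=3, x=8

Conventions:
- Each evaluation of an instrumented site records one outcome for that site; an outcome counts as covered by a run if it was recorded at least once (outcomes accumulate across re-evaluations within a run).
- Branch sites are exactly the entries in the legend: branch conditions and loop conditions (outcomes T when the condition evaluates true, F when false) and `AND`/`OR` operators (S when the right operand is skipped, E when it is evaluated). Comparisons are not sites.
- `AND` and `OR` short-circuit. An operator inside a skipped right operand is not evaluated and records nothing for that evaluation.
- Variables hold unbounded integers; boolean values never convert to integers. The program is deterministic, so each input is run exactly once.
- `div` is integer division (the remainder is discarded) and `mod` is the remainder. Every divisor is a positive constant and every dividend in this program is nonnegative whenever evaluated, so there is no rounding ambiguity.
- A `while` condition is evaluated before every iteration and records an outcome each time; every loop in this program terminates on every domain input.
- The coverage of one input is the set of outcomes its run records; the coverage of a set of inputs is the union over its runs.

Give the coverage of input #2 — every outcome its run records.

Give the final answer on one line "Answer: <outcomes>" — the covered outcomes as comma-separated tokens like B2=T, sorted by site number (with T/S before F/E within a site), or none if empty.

Event log for input #2 (q=1, x=8):
  B2->E, B1->T, B4->E, B3->F, B5->T, B5->T, B5->T, B5->T, B5->F
distinct outcomes covered: B1=T, B2=E, B3=F, B4=E, B5=T, B5=F

Answer: B1=T, B2=E, B3=F, B4=E, B5=T, B5=F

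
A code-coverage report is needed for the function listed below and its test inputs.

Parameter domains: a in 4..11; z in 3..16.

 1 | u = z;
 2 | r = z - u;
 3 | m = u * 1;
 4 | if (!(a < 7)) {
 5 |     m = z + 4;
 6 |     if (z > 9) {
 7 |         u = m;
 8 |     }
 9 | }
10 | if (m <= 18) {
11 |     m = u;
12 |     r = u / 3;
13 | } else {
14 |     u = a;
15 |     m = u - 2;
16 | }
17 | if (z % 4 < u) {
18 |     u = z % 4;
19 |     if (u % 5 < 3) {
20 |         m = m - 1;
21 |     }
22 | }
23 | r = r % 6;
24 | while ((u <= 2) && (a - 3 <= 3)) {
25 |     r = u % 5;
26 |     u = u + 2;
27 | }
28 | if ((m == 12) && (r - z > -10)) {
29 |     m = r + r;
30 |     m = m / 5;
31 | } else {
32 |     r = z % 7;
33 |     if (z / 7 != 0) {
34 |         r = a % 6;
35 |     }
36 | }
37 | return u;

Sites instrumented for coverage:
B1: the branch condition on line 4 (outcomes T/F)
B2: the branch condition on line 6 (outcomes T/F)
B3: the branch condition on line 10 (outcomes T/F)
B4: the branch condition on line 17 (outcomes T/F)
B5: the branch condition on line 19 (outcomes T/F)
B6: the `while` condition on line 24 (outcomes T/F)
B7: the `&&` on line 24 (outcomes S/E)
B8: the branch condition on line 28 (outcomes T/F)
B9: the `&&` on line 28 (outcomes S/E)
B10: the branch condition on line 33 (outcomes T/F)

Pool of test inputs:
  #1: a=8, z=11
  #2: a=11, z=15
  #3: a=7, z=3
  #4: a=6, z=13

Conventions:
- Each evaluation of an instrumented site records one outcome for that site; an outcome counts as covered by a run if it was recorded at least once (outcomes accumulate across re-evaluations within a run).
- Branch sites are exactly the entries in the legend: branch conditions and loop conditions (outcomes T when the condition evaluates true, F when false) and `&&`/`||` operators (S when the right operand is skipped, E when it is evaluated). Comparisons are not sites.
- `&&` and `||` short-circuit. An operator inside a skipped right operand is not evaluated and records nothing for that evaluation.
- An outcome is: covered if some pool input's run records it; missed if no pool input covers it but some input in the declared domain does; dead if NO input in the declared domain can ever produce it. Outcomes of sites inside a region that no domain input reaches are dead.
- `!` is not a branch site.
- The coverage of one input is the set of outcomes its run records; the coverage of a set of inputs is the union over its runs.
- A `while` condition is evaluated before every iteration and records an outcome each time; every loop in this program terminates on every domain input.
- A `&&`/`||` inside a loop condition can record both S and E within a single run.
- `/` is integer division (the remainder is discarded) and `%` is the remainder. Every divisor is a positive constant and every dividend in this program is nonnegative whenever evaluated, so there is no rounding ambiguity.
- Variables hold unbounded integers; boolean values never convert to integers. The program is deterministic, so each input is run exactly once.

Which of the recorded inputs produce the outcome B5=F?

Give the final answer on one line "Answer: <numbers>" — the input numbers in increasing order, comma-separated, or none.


input #1 (a=8, z=11): records B5=F
input #2 (a=11, z=15): records B5=F
input #3 (a=7, z=3): does not record B5=F
input #4 (a=6, z=13): does not record B5=F
Answer: 1, 2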